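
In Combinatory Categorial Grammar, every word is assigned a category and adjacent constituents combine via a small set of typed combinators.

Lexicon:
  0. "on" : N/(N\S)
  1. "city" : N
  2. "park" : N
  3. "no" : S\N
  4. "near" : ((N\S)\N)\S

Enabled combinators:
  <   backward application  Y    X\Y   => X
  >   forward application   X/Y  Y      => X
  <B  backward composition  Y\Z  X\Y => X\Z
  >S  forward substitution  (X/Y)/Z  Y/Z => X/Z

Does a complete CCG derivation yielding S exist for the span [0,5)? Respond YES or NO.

N/(N\S) N N S\N ((N\S)\N)\S
CKY chart[0,5] = {N}; S ∉ chart

NO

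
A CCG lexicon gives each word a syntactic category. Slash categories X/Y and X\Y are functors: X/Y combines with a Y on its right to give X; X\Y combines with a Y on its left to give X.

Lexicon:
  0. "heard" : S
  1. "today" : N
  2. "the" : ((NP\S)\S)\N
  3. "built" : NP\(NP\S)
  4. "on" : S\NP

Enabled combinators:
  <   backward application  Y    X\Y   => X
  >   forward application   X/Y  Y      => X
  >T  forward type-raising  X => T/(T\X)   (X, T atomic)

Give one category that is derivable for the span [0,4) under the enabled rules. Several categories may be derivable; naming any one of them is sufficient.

NP

[0,5] S   <
  [0,4] NP   <
    [0,3] NP\S   <
      [0,1] "heard" : S
      [1,3] (NP\S)\S   <
        [1,2] "today" : N
        [2,3] "the" : ((NP\S)\S)\N
    [3,4] "built" : NP\(NP\S)
  [4,5] "on" : S\NP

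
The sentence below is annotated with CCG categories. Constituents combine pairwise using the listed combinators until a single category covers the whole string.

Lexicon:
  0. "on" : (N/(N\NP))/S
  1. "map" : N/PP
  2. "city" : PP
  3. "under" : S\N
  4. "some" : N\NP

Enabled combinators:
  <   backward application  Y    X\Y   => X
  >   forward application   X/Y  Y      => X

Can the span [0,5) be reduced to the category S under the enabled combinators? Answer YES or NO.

(N/(N\NP))/S N/PP PP S\N N\NP
CKY chart[0,5] = {N}; S ∉ chart

NO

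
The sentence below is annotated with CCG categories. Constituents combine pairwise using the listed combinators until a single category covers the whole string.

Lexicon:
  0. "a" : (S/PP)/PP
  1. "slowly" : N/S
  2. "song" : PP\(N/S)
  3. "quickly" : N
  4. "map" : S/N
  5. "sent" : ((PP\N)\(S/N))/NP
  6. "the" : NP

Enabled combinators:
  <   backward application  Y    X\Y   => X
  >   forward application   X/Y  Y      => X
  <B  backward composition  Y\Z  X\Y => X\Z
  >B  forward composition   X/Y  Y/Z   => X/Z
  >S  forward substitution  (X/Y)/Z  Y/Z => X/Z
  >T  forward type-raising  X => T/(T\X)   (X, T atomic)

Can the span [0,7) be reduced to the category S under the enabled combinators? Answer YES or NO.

YES

[0,7] S   >
  [0,3] S/PP   >
    [0,1] "a" : (S/PP)/PP
    [1,3] PP   <
      [1,2] "slowly" : N/S
      [2,3] "song" : PP\(N/S)
  [3,7] PP   <
    [3,4] "quickly" : N
    [4,7] PP\N   <
      [4,5] "map" : S/N
      [5,7] (PP\N)\(S/N)   >
        [5,6] "sent" : ((PP\N)\(S/N))/NP
        [6,7] "the" : NP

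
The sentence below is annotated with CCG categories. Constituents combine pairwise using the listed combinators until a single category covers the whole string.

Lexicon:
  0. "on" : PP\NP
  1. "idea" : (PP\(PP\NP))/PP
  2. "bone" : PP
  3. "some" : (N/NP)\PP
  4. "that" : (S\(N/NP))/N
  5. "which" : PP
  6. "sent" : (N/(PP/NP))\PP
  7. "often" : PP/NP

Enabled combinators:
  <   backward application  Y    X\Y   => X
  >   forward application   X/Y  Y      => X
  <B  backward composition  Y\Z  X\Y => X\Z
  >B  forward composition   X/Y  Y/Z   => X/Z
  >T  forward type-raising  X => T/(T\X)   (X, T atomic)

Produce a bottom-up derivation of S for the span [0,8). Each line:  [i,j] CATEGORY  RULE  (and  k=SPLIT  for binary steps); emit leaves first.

[0,1] PP\NP  lex  "on"
[1,2] (PP\(PP\NP))/PP  lex  "idea"
[2,3] PP  lex  "bone"
[1,3] PP\(PP\NP)  >  k=2
[0,3] PP  <  k=1
[3,4] (N/NP)\PP  lex  "some"
[0,4] N/NP  <  k=3
[4,5] (S\(N/NP))/N  lex  "that"
[5,6] PP  lex  "which"
[6,7] (N/(PP/NP))\PP  lex  "sent"
[5,7] N/(PP/NP)  <  k=6
[7,8] PP/NP  lex  "often"
[5,8] N  >  k=7
[4,8] S\(N/NP)  >  k=5
[0,8] S  <  k=4

[0,8] S   <
  [0,4] N/NP   <
    [0,3] PP   <
      [0,1] "on" : PP\NP
      [1,3] PP\(PP\NP)   >
        [1,2] "idea" : (PP\(PP\NP))/PP
        [2,3] "bone" : PP
    [3,4] "some" : (N/NP)\PP
  [4,8] S\(N/NP)   >
    [4,5] "that" : (S\(N/NP))/N
    [5,8] N   >
      [5,7] N/(PP/NP)   <
        [5,6] "which" : PP
        [6,7] "sent" : (N/(PP/NP))\PP
      [7,8] "often" : PP/NP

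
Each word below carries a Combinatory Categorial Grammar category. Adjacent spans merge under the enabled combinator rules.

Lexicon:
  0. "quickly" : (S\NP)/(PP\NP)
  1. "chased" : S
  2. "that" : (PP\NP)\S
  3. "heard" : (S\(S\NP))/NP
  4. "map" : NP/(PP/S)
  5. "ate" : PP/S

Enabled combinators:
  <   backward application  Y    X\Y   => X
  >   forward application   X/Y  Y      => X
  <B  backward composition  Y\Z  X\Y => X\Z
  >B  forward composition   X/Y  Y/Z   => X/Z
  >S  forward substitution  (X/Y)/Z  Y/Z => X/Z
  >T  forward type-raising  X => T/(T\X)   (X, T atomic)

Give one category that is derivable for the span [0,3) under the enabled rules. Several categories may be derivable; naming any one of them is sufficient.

S\NP

[0,6] S   <
  [0,3] S\NP   >
    [0,1] "quickly" : (S\NP)/(PP\NP)
    [1,3] PP\NP   <
      [1,2] "chased" : S
      [2,3] "that" : (PP\NP)\S
  [3,6] S\(S\NP)   >
    [3,4] "heard" : (S\(S\NP))/NP
    [4,6] NP   >
      [4,5] "map" : NP/(PP/S)
      [5,6] "ate" : PP/S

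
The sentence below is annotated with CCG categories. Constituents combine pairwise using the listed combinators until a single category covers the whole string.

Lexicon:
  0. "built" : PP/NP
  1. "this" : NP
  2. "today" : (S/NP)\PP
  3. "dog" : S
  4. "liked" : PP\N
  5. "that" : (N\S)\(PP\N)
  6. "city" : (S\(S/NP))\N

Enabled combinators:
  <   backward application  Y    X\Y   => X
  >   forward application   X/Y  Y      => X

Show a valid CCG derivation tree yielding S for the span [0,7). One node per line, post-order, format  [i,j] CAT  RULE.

[0,1] PP/NP  lex  "built"
[1,2] NP  lex  "this"
[0,2] PP  >  k=1
[2,3] (S/NP)\PP  lex  "today"
[0,3] S/NP  <  k=2
[3,4] S  lex  "dog"
[4,5] PP\N  lex  "liked"
[5,6] (N\S)\(PP\N)  lex  "that"
[4,6] N\S  <  k=5
[3,6] N  <  k=4
[6,7] (S\(S/NP))\N  lex  "city"
[3,7] S\(S/NP)  <  k=6
[0,7] S  <  k=3

[0,7] S   <
  [0,3] S/NP   <
    [0,2] PP   >
      [0,1] "built" : PP/NP
      [1,2] "this" : NP
    [2,3] "today" : (S/NP)\PP
  [3,7] S\(S/NP)   <
    [3,6] N   <
      [3,4] "dog" : S
      [4,6] N\S   <
        [4,5] "liked" : PP\N
        [5,6] "that" : (N\S)\(PP\N)
    [6,7] "city" : (S\(S/NP))\N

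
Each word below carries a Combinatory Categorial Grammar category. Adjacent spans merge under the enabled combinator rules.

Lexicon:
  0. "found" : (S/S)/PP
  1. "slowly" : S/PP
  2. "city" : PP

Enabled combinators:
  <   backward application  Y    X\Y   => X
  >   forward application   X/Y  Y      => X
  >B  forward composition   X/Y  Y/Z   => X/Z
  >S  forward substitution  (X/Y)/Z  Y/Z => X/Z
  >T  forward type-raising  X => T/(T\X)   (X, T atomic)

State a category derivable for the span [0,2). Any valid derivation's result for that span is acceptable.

S/PP

[0,3] S   >
  [0,2] S/PP   >S
    [0,1] "found" : (S/S)/PP
    [1,2] "slowly" : S/PP
  [2,3] "city" : PP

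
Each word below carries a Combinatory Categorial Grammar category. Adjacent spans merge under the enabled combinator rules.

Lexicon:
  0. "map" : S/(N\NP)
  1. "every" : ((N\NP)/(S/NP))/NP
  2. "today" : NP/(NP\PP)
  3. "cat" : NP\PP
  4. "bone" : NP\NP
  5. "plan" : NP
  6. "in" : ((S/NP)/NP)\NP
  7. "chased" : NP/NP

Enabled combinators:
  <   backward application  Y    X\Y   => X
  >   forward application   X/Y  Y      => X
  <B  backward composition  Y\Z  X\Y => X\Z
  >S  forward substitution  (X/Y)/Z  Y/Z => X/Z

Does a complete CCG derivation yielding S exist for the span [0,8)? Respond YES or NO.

YES

[0,8] S   >
  [0,1] "map" : S/(N\NP)
  [1,8] N\NP   >
    [1,5] (N\NP)/(S/NP)   >
      [1,2] "every" : ((N\NP)/(S/NP))/NP
      [2,5] NP   >
        [2,3] "today" : NP/(NP\PP)
        [3,5] NP\PP   <B
          [3,4] "cat" : NP\PP
          [4,5] "bone" : NP\NP
    [5,8] S/NP   >S
      [5,7] (S/NP)/NP   <
        [5,6] "plan" : NP
        [6,7] "in" : ((S/NP)/NP)\NP
      [7,8] "chased" : NP/NP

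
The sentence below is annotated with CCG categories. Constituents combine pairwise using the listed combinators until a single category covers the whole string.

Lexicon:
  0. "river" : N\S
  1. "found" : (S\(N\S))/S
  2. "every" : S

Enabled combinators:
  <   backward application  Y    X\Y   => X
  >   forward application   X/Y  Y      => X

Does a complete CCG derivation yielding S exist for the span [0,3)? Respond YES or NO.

YES

[0,3] S   <
  [0,1] "river" : N\S
  [1,3] S\(N\S)   >
    [1,2] "found" : (S\(N\S))/S
    [2,3] "every" : S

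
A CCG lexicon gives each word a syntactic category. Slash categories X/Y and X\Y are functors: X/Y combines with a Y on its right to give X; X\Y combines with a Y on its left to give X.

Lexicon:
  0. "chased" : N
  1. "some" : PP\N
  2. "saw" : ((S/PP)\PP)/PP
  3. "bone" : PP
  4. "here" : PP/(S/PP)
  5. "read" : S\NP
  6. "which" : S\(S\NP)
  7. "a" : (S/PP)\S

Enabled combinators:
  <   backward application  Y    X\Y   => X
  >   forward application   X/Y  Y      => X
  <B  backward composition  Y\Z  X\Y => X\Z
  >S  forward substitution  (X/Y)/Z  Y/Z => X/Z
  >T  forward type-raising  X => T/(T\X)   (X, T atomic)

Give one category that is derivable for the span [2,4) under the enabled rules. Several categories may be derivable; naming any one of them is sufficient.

[0,8] S   >
  [0,4] S/PP   <
    [0,2] PP   >
      [0,1] PP/(PP\N)   >T
        [0,1] "chased" : N
      [1,2] "some" : PP\N
    [2,4] (S/PP)\PP   >
      [2,3] "saw" : ((S/PP)\PP)/PP
      [3,4] "bone" : PP
  [4,8] PP   >
    [4,5] "here" : PP/(S/PP)
    [5,8] S/PP   <
      [5,7] S   <
        [5,6] "read" : S\NP
        [6,7] "which" : S\(S\NP)
      [7,8] "a" : (S/PP)\S

(S/PP)\PP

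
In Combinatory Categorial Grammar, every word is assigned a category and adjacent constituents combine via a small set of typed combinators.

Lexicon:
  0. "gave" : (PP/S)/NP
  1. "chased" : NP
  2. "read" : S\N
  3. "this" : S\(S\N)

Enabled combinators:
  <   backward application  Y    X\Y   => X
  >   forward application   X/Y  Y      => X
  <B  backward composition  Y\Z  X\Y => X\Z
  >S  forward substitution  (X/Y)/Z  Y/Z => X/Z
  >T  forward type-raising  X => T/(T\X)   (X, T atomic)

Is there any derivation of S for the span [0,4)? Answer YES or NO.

(PP/S)/NP NP S\N S\(S\N)
CKY chart[0,4] = {N/(N\PP), NP/(NP\PP), PP, PP/(PP\PP), S/(S\PP)}; S ∉ chart

NO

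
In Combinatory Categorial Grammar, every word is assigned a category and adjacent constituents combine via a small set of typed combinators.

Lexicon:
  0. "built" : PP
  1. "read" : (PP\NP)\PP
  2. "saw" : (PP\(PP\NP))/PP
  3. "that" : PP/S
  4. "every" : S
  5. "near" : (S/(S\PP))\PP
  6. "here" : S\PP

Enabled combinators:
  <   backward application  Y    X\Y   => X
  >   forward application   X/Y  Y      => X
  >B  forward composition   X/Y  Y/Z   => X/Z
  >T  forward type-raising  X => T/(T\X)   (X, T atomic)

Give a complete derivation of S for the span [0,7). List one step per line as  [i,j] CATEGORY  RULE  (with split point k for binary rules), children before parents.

[0,7] S   >
  [0,6] S/(S\PP)   <
    [0,5] PP   <
      [0,2] PP\NP   <
        [0,1] "built" : PP
        [1,2] "read" : (PP\NP)\PP
      [2,5] PP\(PP\NP)   >
        [2,3] "saw" : (PP\(PP\NP))/PP
        [3,5] PP   >
          [3,4] "that" : PP/S
          [4,5] "every" : S
    [5,6] "near" : (S/(S\PP))\PP
  [6,7] "here" : S\PP

[0,1] PP  lex  "built"
[1,2] (PP\NP)\PP  lex  "read"
[0,2] PP\NP  <  k=1
[2,3] (PP\(PP\NP))/PP  lex  "saw"
[3,4] PP/S  lex  "that"
[4,5] S  lex  "every"
[3,5] PP  >  k=4
[2,5] PP\(PP\NP)  >  k=3
[0,5] PP  <  k=2
[5,6] (S/(S\PP))\PP  lex  "near"
[0,6] S/(S\PP)  <  k=5
[6,7] S\PP  lex  "here"
[0,7] S  >  k=6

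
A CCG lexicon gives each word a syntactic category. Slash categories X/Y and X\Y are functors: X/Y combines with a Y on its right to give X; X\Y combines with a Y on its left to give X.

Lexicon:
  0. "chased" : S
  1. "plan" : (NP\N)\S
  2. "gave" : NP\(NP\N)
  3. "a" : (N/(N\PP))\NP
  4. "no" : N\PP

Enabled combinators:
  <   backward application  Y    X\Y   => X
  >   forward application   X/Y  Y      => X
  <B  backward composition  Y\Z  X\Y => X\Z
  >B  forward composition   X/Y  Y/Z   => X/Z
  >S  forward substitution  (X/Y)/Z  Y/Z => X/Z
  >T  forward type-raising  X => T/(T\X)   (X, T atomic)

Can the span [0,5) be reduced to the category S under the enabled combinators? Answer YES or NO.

NO

S (NP\N)\S NP\(NP\N) (N/(N\PP))\NP N\PP
CKY chart[0,5] = {N, N/(N\N), NP/(NP\N), PP/(PP\N), S/(S\N)}; S ∉ chart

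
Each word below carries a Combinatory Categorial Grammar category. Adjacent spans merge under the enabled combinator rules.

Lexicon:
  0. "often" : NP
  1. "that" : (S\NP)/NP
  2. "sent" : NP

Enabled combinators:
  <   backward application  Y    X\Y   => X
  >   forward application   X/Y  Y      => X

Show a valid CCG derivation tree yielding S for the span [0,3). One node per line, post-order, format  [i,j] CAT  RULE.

[0,3] S   <
  [0,1] "often" : NP
  [1,3] S\NP   >
    [1,2] "that" : (S\NP)/NP
    [2,3] "sent" : NP

[0,1] NP  lex  "often"
[1,2] (S\NP)/NP  lex  "that"
[2,3] NP  lex  "sent"
[1,3] S\NP  >  k=2
[0,3] S  <  k=1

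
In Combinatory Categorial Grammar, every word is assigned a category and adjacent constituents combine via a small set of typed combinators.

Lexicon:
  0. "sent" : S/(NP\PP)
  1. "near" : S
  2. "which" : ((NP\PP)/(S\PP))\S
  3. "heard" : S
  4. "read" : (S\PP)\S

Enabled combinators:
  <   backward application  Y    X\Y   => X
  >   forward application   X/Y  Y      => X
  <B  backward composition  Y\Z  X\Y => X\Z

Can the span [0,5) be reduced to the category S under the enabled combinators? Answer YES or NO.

[0,5] S   >
  [0,1] "sent" : S/(NP\PP)
  [1,5] NP\PP   >
    [1,3] (NP\PP)/(S\PP)   <
      [1,2] "near" : S
      [2,3] "which" : ((NP\PP)/(S\PP))\S
    [3,5] S\PP   <
      [3,4] "heard" : S
      [4,5] "read" : (S\PP)\S

YES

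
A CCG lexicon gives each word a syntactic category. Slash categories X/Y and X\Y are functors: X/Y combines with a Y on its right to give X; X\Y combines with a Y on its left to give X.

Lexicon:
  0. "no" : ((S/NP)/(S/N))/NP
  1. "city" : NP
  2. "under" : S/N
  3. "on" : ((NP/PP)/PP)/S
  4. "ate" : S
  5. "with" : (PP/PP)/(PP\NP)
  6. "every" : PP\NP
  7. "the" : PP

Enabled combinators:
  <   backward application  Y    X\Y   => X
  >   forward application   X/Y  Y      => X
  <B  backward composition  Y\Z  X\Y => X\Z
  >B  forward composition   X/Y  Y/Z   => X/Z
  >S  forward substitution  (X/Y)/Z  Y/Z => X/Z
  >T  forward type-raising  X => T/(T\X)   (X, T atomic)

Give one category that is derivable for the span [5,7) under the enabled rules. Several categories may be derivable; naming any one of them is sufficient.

PP/PP

[0,8] S   >
  [0,7] S/PP   >B
    [0,3] S/NP   >
      [0,2] (S/NP)/(S/N)   >
        [0,1] "no" : ((S/NP)/(S/N))/NP
        [1,2] "city" : NP
      [2,3] "under" : S/N
    [3,7] NP/PP   >S
      [3,5] (NP/PP)/PP   >
        [3,4] "on" : ((NP/PP)/PP)/S
        [4,5] "ate" : S
      [5,7] PP/PP   >
        [5,6] "with" : (PP/PP)/(PP\NP)
        [6,7] "every" : PP\NP
  [7,8] "the" : PP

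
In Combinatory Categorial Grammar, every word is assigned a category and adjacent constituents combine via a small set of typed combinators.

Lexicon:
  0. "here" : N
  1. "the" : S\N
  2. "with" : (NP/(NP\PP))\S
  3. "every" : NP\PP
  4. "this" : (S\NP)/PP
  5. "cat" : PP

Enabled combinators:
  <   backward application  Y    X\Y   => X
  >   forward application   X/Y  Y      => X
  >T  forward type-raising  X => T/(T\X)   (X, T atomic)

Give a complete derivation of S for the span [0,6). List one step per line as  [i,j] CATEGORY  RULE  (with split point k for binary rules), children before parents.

[0,1] N  lex  "here"
[1,2] S\N  lex  "the"
[0,2] S  <  k=1
[2,3] (NP/(NP\PP))\S  lex  "with"
[0,3] NP/(NP\PP)  <  k=2
[3,4] NP\PP  lex  "every"
[0,4] NP  >  k=3
[4,5] (S\NP)/PP  lex  "this"
[5,6] PP  lex  "cat"
[4,6] S\NP  >  k=5
[0,6] S  <  k=4

[0,6] S   <
  [0,4] NP   >
    [0,3] NP/(NP\PP)   <
      [0,2] S   <
        [0,1] "here" : N
        [1,2] "the" : S\N
      [2,3] "with" : (NP/(NP\PP))\S
    [3,4] "every" : NP\PP
  [4,6] S\NP   >
    [4,5] "this" : (S\NP)/PP
    [5,6] "cat" : PP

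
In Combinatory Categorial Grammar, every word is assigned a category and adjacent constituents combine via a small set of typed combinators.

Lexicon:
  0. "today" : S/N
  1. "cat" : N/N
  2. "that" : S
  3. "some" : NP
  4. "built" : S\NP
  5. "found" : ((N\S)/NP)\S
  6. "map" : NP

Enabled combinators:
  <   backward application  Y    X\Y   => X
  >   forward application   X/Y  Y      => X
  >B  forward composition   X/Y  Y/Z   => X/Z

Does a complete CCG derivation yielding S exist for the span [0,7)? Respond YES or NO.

[0,7] S   >
  [0,2] S/N   >B
    [0,1] "today" : S/N
    [1,2] "cat" : N/N
  [2,7] N   <
    [2,3] "that" : S
    [3,7] N\S   >
      [3,6] (N\S)/NP   <
        [3,5] S   <
          [3,4] "some" : NP
          [4,5] "built" : S\NP
        [5,6] "found" : ((N\S)/NP)\S
      [6,7] "map" : NP

YES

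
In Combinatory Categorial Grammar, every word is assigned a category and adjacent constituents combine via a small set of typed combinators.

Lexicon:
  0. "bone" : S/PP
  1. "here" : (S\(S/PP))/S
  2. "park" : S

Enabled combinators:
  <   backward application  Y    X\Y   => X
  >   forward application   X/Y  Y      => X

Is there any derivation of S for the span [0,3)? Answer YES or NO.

YES

[0,3] S   <
  [0,1] "bone" : S/PP
  [1,3] S\(S/PP)   >
    [1,2] "here" : (S\(S/PP))/S
    [2,3] "park" : S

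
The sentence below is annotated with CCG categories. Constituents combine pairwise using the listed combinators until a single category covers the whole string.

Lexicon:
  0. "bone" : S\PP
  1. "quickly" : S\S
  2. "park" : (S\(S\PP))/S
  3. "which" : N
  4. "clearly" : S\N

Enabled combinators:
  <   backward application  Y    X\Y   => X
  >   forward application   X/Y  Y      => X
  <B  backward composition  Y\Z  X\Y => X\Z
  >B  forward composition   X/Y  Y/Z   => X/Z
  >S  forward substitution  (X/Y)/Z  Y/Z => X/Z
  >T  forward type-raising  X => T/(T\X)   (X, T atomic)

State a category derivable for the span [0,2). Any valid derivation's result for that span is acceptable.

S\PP

[0,5] S   <
  [0,2] S\PP   <B
    [0,1] "bone" : S\PP
    [1,2] "quickly" : S\S
  [2,5] S\(S\PP)   >
    [2,3] "park" : (S\(S\PP))/S
    [3,5] S   <
      [3,4] "which" : N
      [4,5] "clearly" : S\N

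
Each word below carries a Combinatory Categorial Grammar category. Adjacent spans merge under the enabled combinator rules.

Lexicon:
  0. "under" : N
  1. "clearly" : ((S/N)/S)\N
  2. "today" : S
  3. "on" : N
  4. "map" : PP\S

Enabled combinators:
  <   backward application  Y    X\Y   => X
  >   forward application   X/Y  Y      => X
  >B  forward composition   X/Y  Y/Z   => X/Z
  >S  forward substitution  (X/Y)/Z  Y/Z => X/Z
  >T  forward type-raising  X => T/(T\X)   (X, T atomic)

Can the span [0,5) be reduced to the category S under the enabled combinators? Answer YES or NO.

N ((S/N)/S)\N S N PP\S
CKY chart[0,5] = {N/(N\PP), NP/(NP\PP), PP, PP/(PP\PP), S/(S\PP)}; S ∉ chart

NO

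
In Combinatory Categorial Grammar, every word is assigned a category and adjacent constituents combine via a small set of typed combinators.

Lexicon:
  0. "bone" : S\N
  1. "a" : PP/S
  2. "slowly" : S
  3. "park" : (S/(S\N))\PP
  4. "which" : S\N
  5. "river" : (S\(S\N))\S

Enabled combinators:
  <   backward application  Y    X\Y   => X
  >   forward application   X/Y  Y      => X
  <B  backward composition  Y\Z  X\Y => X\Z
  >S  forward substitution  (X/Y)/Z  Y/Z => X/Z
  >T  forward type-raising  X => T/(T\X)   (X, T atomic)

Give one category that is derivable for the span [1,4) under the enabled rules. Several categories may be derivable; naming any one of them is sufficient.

S/(S\N)

[0,6] S   <
  [0,1] "bone" : S\N
  [1,6] S\(S\N)   <
    [1,5] S   >
      [1,4] S/(S\N)   <
        [1,3] PP   >
          [1,2] "a" : PP/S
          [2,3] "slowly" : S
        [3,4] "park" : (S/(S\N))\PP
      [4,5] "which" : S\N
    [5,6] "river" : (S\(S\N))\S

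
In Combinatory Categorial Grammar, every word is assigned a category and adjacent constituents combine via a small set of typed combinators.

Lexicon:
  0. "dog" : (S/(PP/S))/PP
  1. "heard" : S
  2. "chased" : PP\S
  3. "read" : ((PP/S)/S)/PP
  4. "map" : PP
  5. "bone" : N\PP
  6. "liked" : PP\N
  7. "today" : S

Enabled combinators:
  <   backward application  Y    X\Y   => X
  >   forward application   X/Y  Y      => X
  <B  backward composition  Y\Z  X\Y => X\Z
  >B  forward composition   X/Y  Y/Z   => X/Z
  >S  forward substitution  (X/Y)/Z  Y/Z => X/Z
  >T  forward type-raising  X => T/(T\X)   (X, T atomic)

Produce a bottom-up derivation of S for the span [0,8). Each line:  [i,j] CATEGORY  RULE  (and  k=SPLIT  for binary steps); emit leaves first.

[0,8] S   >
  [0,3] S/(PP/S)   >
    [0,1] "dog" : (S/(PP/S))/PP
    [1,3] PP   >
      [1,2] PP/(PP\S)   >T
        [1,2] "heard" : S
      [2,3] "chased" : PP\S
  [3,8] PP/S   >
    [3,7] (PP/S)/S   >
      [3,4] "read" : ((PP/S)/S)/PP
      [4,7] PP   <
        [4,6] N   >
          [4,5] N/(N\PP)   >T
            [4,5] "map" : PP
          [5,6] "bone" : N\PP
        [6,7] "liked" : PP\N
    [7,8] "today" : S

[0,1] (S/(PP/S))/PP  lex  "dog"
[1,2] S  lex  "heard"
[1,2] PP/(PP\S)  >T
[2,3] PP\S  lex  "chased"
[1,3] PP  >  k=2
[0,3] S/(PP/S)  >  k=1
[3,4] ((PP/S)/S)/PP  lex  "read"
[4,5] PP  lex  "map"
[4,5] N/(N\PP)  >T
[5,6] N\PP  lex  "bone"
[4,6] N  >  k=5
[6,7] PP\N  lex  "liked"
[4,7] PP  <  k=6
[3,7] (PP/S)/S  >  k=4
[7,8] S  lex  "today"
[3,8] PP/S  >  k=7
[0,8] S  >  k=3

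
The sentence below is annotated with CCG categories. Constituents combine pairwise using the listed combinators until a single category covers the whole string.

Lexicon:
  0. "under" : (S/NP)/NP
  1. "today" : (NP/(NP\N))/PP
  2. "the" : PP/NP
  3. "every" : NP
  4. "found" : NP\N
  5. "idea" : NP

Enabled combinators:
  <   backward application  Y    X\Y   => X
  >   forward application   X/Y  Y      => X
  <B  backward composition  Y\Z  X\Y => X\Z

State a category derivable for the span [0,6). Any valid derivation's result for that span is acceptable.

[0,6] S   >
  [0,5] S/NP   >
    [0,1] "under" : (S/NP)/NP
    [1,5] NP   >
      [1,4] NP/(NP\N)   >
        [1,2] "today" : (NP/(NP\N))/PP
        [2,4] PP   >
          [2,3] "the" : PP/NP
          [3,4] "every" : NP
      [4,5] "found" : NP\N
  [5,6] "idea" : NP

S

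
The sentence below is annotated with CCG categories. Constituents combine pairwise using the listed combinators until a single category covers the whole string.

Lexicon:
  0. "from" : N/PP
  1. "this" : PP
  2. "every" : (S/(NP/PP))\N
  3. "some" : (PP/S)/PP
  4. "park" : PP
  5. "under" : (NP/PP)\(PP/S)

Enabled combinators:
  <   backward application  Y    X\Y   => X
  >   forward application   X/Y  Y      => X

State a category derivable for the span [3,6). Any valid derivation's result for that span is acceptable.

[0,6] S   >
  [0,3] S/(NP/PP)   <
    [0,2] N   >
      [0,1] "from" : N/PP
      [1,2] "this" : PP
    [2,3] "every" : (S/(NP/PP))\N
  [3,6] NP/PP   <
    [3,5] PP/S   >
      [3,4] "some" : (PP/S)/PP
      [4,5] "park" : PP
    [5,6] "under" : (NP/PP)\(PP/S)

NP/PP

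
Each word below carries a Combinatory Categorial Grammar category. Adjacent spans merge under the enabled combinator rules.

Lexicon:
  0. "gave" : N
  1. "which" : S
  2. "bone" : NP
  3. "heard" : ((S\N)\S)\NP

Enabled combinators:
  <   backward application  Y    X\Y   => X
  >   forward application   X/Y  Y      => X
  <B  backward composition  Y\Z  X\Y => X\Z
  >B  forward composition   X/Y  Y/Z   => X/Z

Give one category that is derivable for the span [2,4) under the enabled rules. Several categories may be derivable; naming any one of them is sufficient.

[0,4] S   <
  [0,1] "gave" : N
  [1,4] S\N   <
    [1,2] "which" : S
    [2,4] (S\N)\S   <
      [2,3] "bone" : NP
      [3,4] "heard" : ((S\N)\S)\NP

(S\N)\S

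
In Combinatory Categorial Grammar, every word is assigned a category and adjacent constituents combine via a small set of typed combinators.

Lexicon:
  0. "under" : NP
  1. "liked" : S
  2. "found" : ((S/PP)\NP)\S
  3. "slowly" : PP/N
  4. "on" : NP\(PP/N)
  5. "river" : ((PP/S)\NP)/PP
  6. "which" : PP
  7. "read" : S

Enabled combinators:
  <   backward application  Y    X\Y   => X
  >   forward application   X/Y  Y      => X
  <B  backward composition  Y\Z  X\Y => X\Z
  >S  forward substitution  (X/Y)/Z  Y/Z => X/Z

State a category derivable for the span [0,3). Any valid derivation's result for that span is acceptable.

S/PP

[0,8] S   >
  [0,3] S/PP   <
    [0,1] "under" : NP
    [1,3] (S/PP)\NP   <
      [1,2] "liked" : S
      [2,3] "found" : ((S/PP)\NP)\S
  [3,8] PP   >
    [3,7] PP/S   <
      [3,5] NP   <
        [3,4] "slowly" : PP/N
        [4,5] "on" : NP\(PP/N)
      [5,7] (PP/S)\NP   >
        [5,6] "river" : ((PP/S)\NP)/PP
        [6,7] "which" : PP
    [7,8] "read" : S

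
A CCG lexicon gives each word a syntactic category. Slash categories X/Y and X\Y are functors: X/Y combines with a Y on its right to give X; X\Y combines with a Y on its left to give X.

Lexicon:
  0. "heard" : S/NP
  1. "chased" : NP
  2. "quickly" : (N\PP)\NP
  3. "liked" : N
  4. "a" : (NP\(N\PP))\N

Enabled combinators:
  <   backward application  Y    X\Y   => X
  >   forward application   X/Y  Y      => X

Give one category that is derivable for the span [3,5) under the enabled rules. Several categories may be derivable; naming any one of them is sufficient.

[0,5] S   >
  [0,1] "heard" : S/NP
  [1,5] NP   <
    [1,3] N\PP   <
      [1,2] "chased" : NP
      [2,3] "quickly" : (N\PP)\NP
    [3,5] NP\(N\PP)   <
      [3,4] "liked" : N
      [4,5] "a" : (NP\(N\PP))\N

NP\(N\PP)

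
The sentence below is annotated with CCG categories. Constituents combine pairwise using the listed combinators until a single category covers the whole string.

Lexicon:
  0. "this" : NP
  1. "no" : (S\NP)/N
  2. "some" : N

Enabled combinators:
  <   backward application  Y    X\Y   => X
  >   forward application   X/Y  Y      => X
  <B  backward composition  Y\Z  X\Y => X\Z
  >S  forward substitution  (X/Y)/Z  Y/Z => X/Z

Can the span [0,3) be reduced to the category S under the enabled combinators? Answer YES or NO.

[0,3] S   <
  [0,1] "this" : NP
  [1,3] S\NP   >
    [1,2] "no" : (S\NP)/N
    [2,3] "some" : N

YES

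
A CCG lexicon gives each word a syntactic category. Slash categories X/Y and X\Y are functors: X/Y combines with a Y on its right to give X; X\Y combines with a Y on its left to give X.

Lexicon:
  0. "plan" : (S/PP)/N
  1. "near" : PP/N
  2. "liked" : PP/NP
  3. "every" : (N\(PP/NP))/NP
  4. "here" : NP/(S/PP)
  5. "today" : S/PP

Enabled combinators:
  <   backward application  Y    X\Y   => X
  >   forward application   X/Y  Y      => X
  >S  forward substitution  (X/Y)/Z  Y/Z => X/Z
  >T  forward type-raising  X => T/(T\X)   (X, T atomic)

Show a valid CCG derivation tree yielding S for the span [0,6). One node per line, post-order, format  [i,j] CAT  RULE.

[0,1] (S/PP)/N  lex  "plan"
[1,2] PP/N  lex  "near"
[0,2] S/N  >S  k=1
[2,3] PP/NP  lex  "liked"
[3,4] (N\(PP/NP))/NP  lex  "every"
[4,5] NP/(S/PP)  lex  "here"
[5,6] S/PP  lex  "today"
[4,6] NP  >  k=5
[3,6] N\(PP/NP)  >  k=4
[2,6] N  <  k=3
[0,6] S  >  k=2

[0,6] S   >
  [0,2] S/N   >S
    [0,1] "plan" : (S/PP)/N
    [1,2] "near" : PP/N
  [2,6] N   <
    [2,3] "liked" : PP/NP
    [3,6] N\(PP/NP)   >
      [3,4] "every" : (N\(PP/NP))/NP
      [4,6] NP   >
        [4,5] "here" : NP/(S/PP)
        [5,6] "today" : S/PP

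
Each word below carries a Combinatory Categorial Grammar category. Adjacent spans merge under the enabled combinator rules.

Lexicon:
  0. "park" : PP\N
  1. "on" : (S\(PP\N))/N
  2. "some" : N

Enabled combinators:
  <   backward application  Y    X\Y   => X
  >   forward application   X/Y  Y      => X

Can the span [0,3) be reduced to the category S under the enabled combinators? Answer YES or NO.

YES

[0,3] S   <
  [0,1] "park" : PP\N
  [1,3] S\(PP\N)   >
    [1,2] "on" : (S\(PP\N))/N
    [2,3] "some" : N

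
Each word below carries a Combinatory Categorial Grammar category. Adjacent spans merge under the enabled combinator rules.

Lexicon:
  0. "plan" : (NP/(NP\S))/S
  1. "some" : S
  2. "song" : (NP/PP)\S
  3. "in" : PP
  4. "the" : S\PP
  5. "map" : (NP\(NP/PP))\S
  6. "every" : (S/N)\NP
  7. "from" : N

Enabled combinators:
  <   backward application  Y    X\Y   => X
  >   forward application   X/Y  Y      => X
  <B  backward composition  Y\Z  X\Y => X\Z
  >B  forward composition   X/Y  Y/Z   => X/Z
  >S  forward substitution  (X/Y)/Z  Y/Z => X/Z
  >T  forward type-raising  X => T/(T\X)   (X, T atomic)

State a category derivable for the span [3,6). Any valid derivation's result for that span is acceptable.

[0,8] S   >
  [0,7] S/N   <
    [0,6] NP   >
      [0,2] NP/(NP\S)   >
        [0,1] "plan" : (NP/(NP\S))/S
        [1,2] "some" : S
      [2,6] NP\S   <B
        [2,3] "song" : (NP/PP)\S
        [3,6] NP\(NP/PP)   <
          [3,5] S   <
            [3,4] "in" : PP
            [4,5] "the" : S\PP
          [5,6] "map" : (NP\(NP/PP))\S
    [6,7] "every" : (S/N)\NP
  [7,8] "from" : N

NP\(NP/PP)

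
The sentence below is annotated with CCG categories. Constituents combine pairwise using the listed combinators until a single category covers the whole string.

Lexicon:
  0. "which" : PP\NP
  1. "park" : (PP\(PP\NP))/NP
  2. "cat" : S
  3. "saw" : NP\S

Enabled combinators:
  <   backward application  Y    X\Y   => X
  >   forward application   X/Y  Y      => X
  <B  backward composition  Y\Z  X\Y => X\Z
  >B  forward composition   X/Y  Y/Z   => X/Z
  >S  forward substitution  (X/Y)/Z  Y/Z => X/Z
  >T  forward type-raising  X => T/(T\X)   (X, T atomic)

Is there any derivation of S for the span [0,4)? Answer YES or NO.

PP\NP (PP\(PP\NP))/NP S NP\S
CKY chart[0,4] = {N/(N\PP), NP/(NP\PP), PP, PP/(PP\PP), S/(S\PP)}; S ∉ chart

NO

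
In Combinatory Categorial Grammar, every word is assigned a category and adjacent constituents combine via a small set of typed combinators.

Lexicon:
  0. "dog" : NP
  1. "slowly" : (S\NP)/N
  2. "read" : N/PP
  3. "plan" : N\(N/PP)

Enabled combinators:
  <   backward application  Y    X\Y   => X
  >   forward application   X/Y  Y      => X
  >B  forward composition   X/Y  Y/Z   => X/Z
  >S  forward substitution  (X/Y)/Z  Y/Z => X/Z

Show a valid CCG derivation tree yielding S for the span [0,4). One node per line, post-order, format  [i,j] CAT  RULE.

[0,1] NP  lex  "dog"
[1,2] (S\NP)/N  lex  "slowly"
[2,3] N/PP  lex  "read"
[3,4] N\(N/PP)  lex  "plan"
[2,4] N  <  k=3
[1,4] S\NP  >  k=2
[0,4] S  <  k=1

[0,4] S   <
  [0,1] "dog" : NP
  [1,4] S\NP   >
    [1,2] "slowly" : (S\NP)/N
    [2,4] N   <
      [2,3] "read" : N/PP
      [3,4] "plan" : N\(N/PP)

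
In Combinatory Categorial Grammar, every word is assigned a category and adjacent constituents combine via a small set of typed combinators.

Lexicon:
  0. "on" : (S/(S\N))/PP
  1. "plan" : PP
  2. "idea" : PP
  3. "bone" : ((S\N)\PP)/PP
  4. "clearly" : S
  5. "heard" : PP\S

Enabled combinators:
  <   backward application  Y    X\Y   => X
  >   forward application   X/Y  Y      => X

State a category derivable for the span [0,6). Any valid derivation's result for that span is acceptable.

[0,6] S   >
  [0,2] S/(S\N)   >
    [0,1] "on" : (S/(S\N))/PP
    [1,2] "plan" : PP
  [2,6] S\N   <
    [2,3] "idea" : PP
    [3,6] (S\N)\PP   >
      [3,4] "bone" : ((S\N)\PP)/PP
      [4,6] PP   <
        [4,5] "clearly" : S
        [5,6] "heard" : PP\S

S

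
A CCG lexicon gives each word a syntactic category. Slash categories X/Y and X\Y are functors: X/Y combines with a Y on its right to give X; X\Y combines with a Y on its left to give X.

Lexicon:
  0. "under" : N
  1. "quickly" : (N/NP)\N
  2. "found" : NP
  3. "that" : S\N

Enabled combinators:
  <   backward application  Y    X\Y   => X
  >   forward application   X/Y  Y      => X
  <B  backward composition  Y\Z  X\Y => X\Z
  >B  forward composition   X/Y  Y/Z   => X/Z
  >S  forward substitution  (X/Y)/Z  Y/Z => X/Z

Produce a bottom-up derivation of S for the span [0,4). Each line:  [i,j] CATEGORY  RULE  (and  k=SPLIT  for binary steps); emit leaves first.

[0,1] N  lex  "under"
[1,2] (N/NP)\N  lex  "quickly"
[0,2] N/NP  <  k=1
[2,3] NP  lex  "found"
[0,3] N  >  k=2
[3,4] S\N  lex  "that"
[0,4] S  <  k=3

[0,4] S   <
  [0,3] N   >
    [0,2] N/NP   <
      [0,1] "under" : N
      [1,2] "quickly" : (N/NP)\N
    [2,3] "found" : NP
  [3,4] "that" : S\N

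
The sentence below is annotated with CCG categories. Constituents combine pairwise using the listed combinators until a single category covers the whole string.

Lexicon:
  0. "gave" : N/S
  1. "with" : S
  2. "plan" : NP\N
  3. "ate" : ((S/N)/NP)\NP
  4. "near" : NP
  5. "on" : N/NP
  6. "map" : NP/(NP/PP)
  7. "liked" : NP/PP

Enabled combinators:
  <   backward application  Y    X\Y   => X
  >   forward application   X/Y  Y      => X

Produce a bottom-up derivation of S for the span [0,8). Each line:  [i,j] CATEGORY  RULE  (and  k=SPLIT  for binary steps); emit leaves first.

[0,1] N/S  lex  "gave"
[1,2] S  lex  "with"
[0,2] N  >  k=1
[2,3] NP\N  lex  "plan"
[0,3] NP  <  k=2
[3,4] ((S/N)/NP)\NP  lex  "ate"
[0,4] (S/N)/NP  <  k=3
[4,5] NP  lex  "near"
[0,5] S/N  >  k=4
[5,6] N/NP  lex  "on"
[6,7] NP/(NP/PP)  lex  "map"
[7,8] NP/PP  lex  "liked"
[6,8] NP  >  k=7
[5,8] N  >  k=6
[0,8] S  >  k=5

[0,8] S   >
  [0,5] S/N   >
    [0,4] (S/N)/NP   <
      [0,3] NP   <
        [0,2] N   >
          [0,1] "gave" : N/S
          [1,2] "with" : S
        [2,3] "plan" : NP\N
      [3,4] "ate" : ((S/N)/NP)\NP
    [4,5] "near" : NP
  [5,8] N   >
    [5,6] "on" : N/NP
    [6,8] NP   >
      [6,7] "map" : NP/(NP/PP)
      [7,8] "liked" : NP/PP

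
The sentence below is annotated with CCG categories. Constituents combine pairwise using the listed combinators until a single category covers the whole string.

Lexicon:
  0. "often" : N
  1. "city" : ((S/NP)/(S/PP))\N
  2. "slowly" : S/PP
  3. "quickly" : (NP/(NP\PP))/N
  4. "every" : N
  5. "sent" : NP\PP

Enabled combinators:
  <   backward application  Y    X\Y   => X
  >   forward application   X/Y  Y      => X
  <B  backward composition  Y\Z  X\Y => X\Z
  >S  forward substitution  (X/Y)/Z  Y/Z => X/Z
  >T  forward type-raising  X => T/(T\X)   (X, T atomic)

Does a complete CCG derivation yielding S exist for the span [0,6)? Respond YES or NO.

[0,6] S   >
  [0,3] S/NP   >
    [0,2] (S/NP)/(S/PP)   <
      [0,1] "often" : N
      [1,2] "city" : ((S/NP)/(S/PP))\N
    [2,3] "slowly" : S/PP
  [3,6] NP   >
    [3,5] NP/(NP\PP)   >
      [3,4] "quickly" : (NP/(NP\PP))/N
      [4,5] "every" : N
    [5,6] "sent" : NP\PP

YES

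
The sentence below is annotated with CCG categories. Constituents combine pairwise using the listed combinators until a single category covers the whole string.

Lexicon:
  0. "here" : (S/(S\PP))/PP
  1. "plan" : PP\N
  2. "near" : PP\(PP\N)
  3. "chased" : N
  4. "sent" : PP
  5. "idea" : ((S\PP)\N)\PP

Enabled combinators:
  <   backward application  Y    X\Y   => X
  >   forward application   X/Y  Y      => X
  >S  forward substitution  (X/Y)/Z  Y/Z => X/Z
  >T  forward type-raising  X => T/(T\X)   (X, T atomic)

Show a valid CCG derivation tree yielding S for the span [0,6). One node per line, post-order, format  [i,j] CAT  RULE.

[0,6] S   >
  [0,3] S/(S\PP)   >
    [0,1] "here" : (S/(S\PP))/PP
    [1,3] PP   <
      [1,2] "plan" : PP\N
      [2,3] "near" : PP\(PP\N)
  [3,6] S\PP   <
    [3,4] "chased" : N
    [4,6] (S\PP)\N   <
      [4,5] "sent" : PP
      [5,6] "idea" : ((S\PP)\N)\PP

[0,1] (S/(S\PP))/PP  lex  "here"
[1,2] PP\N  lex  "plan"
[2,3] PP\(PP\N)  lex  "near"
[1,3] PP  <  k=2
[0,3] S/(S\PP)  >  k=1
[3,4] N  lex  "chased"
[4,5] PP  lex  "sent"
[5,6] ((S\PP)\N)\PP  lex  "idea"
[4,6] (S\PP)\N  <  k=5
[3,6] S\PP  <  k=4
[0,6] S  >  k=3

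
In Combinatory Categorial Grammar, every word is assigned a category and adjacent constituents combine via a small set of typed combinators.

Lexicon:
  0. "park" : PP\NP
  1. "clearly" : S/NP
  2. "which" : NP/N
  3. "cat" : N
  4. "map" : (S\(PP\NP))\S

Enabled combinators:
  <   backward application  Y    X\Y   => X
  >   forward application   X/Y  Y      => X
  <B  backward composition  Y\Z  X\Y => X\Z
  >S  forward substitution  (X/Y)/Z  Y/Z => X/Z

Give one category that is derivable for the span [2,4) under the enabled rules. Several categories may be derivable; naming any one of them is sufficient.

[0,5] S   <
  [0,1] "park" : PP\NP
  [1,5] S\(PP\NP)   <
    [1,4] S   >
      [1,2] "clearly" : S/NP
      [2,4] NP   >
        [2,3] "which" : NP/N
        [3,4] "cat" : N
    [4,5] "map" : (S\(PP\NP))\S

NP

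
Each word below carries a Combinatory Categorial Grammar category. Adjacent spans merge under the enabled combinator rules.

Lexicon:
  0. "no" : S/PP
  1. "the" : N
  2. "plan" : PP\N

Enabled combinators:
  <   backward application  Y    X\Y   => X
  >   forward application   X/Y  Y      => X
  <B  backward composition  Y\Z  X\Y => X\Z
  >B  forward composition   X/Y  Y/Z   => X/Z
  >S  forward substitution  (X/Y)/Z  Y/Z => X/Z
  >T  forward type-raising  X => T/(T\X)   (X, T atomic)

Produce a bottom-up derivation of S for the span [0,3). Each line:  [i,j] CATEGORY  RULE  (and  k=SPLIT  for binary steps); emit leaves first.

[0,1] S/PP  lex  "no"
[1,2] N  lex  "the"
[2,3] PP\N  lex  "plan"
[1,3] PP  <  k=2
[0,3] S  >  k=1

[0,3] S   >
  [0,1] "no" : S/PP
  [1,3] PP   <
    [1,2] "the" : N
    [2,3] "plan" : PP\N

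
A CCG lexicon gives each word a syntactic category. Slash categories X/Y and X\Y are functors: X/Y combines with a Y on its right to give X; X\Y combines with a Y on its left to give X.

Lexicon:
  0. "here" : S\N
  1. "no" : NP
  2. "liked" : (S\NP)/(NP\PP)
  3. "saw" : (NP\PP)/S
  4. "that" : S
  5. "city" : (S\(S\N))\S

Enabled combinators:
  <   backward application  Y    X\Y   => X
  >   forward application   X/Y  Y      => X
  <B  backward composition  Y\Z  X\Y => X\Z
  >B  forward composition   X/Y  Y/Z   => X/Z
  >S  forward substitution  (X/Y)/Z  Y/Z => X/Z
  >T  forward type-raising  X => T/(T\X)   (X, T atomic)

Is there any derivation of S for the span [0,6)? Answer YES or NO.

[0,6] S   <
  [0,1] "here" : S\N
  [1,6] S\(S\N)   <
    [1,5] S   <
      [1,2] "no" : NP
      [2,5] S\NP   >
        [2,3] "liked" : (S\NP)/(NP\PP)
        [3,5] NP\PP   >
          [3,4] "saw" : (NP\PP)/S
          [4,5] "that" : S
    [5,6] "city" : (S\(S\N))\S

YES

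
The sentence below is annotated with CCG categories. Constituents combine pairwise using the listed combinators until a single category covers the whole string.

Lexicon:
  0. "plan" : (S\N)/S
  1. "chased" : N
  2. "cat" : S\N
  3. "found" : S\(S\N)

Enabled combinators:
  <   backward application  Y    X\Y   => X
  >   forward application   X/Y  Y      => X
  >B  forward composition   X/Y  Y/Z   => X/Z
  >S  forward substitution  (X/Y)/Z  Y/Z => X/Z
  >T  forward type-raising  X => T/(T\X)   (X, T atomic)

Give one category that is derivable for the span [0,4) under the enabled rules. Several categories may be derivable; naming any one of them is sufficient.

[0,4] S   <
  [0,3] S\N   >
    [0,1] "plan" : (S\N)/S
    [1,3] S   <
      [1,2] "chased" : N
      [2,3] "cat" : S\N
  [3,4] "found" : S\(S\N)

S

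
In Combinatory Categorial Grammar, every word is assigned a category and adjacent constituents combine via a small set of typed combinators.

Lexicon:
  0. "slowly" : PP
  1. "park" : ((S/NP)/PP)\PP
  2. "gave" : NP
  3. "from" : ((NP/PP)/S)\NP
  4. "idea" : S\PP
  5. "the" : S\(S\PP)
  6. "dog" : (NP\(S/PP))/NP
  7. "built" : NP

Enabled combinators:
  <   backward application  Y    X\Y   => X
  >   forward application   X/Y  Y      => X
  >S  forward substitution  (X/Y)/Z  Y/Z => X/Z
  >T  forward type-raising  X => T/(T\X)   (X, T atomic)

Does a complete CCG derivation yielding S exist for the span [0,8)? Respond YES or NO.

NO

PP ((S/NP)/PP)\PP NP ((NP/PP)/S)\NP S\PP S\(S\PP) (NP\(S/PP))/NP NP
CKY chart[0,8] = {N/(N\NP), NP, NP/(NP\NP), PP/(PP\NP), S/(S\NP)}; S ∉ chart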